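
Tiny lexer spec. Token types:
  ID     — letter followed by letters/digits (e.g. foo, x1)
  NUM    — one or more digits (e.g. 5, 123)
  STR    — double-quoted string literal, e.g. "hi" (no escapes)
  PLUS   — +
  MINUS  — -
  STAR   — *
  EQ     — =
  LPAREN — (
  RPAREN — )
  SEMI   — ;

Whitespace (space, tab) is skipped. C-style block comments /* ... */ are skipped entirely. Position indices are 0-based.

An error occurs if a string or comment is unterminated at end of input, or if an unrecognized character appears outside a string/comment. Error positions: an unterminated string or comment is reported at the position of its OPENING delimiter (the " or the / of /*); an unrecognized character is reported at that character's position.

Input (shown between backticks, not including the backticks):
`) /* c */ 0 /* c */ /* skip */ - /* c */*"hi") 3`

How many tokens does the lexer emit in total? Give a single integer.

Answer: 7

Derivation:
pos=0: emit RPAREN ')'
pos=2: enter COMMENT mode (saw '/*')
exit COMMENT mode (now at pos=9)
pos=10: emit NUM '0' (now at pos=11)
pos=12: enter COMMENT mode (saw '/*')
exit COMMENT mode (now at pos=19)
pos=20: enter COMMENT mode (saw '/*')
exit COMMENT mode (now at pos=30)
pos=31: emit MINUS '-'
pos=33: enter COMMENT mode (saw '/*')
exit COMMENT mode (now at pos=40)
pos=40: emit STAR '*'
pos=41: enter STRING mode
pos=41: emit STR "hi" (now at pos=45)
pos=45: emit RPAREN ')'
pos=47: emit NUM '3' (now at pos=48)
DONE. 7 tokens: [RPAREN, NUM, MINUS, STAR, STR, RPAREN, NUM]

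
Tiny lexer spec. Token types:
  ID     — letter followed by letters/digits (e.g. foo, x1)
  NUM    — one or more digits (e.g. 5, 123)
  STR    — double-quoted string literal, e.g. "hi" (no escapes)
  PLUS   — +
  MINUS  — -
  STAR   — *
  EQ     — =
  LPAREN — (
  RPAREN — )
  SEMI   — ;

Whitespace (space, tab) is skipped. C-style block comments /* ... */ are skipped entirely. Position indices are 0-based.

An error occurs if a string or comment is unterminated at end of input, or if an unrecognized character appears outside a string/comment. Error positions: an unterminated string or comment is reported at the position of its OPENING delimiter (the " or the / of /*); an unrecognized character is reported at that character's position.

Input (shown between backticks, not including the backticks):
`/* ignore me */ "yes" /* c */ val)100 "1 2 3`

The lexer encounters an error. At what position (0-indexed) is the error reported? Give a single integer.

Answer: 38

Derivation:
pos=0: enter COMMENT mode (saw '/*')
exit COMMENT mode (now at pos=15)
pos=16: enter STRING mode
pos=16: emit STR "yes" (now at pos=21)
pos=22: enter COMMENT mode (saw '/*')
exit COMMENT mode (now at pos=29)
pos=30: emit ID 'val' (now at pos=33)
pos=33: emit RPAREN ')'
pos=34: emit NUM '100' (now at pos=37)
pos=38: enter STRING mode
pos=38: ERROR — unterminated string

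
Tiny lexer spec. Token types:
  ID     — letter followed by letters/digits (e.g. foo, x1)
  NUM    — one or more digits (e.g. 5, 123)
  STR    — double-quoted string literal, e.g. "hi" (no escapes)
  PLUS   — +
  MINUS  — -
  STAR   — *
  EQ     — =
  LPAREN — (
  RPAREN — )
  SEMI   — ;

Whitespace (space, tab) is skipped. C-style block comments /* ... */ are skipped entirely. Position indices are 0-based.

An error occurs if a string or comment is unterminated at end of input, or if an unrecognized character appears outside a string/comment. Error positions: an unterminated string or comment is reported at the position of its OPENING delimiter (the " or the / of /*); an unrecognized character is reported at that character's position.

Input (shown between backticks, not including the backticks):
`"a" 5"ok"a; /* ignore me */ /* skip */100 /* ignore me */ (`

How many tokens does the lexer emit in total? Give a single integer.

pos=0: enter STRING mode
pos=0: emit STR "a" (now at pos=3)
pos=4: emit NUM '5' (now at pos=5)
pos=5: enter STRING mode
pos=5: emit STR "ok" (now at pos=9)
pos=9: emit ID 'a' (now at pos=10)
pos=10: emit SEMI ';'
pos=12: enter COMMENT mode (saw '/*')
exit COMMENT mode (now at pos=27)
pos=28: enter COMMENT mode (saw '/*')
exit COMMENT mode (now at pos=38)
pos=38: emit NUM '100' (now at pos=41)
pos=42: enter COMMENT mode (saw '/*')
exit COMMENT mode (now at pos=57)
pos=58: emit LPAREN '('
DONE. 7 tokens: [STR, NUM, STR, ID, SEMI, NUM, LPAREN]

Answer: 7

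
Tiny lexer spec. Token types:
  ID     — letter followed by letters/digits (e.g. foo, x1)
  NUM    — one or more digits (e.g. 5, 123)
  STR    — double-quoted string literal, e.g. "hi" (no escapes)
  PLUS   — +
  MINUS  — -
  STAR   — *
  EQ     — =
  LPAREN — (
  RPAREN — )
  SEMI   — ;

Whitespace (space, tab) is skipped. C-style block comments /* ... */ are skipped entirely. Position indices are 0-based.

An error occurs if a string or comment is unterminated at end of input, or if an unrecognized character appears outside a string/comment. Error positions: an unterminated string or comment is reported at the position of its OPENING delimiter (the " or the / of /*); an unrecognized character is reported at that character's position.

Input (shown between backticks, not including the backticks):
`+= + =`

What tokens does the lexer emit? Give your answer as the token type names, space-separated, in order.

Answer: PLUS EQ PLUS EQ

Derivation:
pos=0: emit PLUS '+'
pos=1: emit EQ '='
pos=3: emit PLUS '+'
pos=5: emit EQ '='
DONE. 4 tokens: [PLUS, EQ, PLUS, EQ]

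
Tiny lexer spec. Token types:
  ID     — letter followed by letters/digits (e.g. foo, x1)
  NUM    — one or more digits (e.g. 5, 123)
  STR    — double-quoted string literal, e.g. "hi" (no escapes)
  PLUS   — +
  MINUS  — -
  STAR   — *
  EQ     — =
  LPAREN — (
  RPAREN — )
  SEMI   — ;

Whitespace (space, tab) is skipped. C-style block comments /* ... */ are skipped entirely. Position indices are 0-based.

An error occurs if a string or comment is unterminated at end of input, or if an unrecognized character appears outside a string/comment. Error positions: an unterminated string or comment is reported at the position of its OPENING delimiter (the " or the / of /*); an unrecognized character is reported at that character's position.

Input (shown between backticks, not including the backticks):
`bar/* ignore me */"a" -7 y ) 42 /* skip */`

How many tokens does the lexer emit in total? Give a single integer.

pos=0: emit ID 'bar' (now at pos=3)
pos=3: enter COMMENT mode (saw '/*')
exit COMMENT mode (now at pos=18)
pos=18: enter STRING mode
pos=18: emit STR "a" (now at pos=21)
pos=22: emit MINUS '-'
pos=23: emit NUM '7' (now at pos=24)
pos=25: emit ID 'y' (now at pos=26)
pos=27: emit RPAREN ')'
pos=29: emit NUM '42' (now at pos=31)
pos=32: enter COMMENT mode (saw '/*')
exit COMMENT mode (now at pos=42)
DONE. 7 tokens: [ID, STR, MINUS, NUM, ID, RPAREN, NUM]

Answer: 7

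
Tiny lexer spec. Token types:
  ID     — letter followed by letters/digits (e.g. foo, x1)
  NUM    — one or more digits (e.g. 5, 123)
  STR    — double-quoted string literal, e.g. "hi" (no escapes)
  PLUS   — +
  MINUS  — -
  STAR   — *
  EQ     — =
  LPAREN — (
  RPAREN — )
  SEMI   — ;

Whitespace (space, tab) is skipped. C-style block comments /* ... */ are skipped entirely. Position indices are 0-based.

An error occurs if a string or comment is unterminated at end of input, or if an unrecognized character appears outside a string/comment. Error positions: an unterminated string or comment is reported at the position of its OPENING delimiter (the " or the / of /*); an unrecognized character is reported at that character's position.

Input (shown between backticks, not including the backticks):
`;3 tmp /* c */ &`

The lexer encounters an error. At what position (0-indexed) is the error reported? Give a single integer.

Answer: 15

Derivation:
pos=0: emit SEMI ';'
pos=1: emit NUM '3' (now at pos=2)
pos=3: emit ID 'tmp' (now at pos=6)
pos=7: enter COMMENT mode (saw '/*')
exit COMMENT mode (now at pos=14)
pos=15: ERROR — unrecognized char '&'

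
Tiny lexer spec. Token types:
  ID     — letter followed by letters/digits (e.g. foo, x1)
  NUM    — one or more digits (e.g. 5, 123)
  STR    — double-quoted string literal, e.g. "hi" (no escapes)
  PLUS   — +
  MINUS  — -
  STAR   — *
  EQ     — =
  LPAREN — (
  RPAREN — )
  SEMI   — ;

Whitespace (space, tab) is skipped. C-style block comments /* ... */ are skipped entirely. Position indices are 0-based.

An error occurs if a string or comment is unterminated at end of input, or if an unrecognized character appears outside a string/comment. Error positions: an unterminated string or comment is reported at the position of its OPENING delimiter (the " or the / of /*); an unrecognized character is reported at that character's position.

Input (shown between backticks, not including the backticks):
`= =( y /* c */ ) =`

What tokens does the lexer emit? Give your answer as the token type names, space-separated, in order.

pos=0: emit EQ '='
pos=2: emit EQ '='
pos=3: emit LPAREN '('
pos=5: emit ID 'y' (now at pos=6)
pos=7: enter COMMENT mode (saw '/*')
exit COMMENT mode (now at pos=14)
pos=15: emit RPAREN ')'
pos=17: emit EQ '='
DONE. 6 tokens: [EQ, EQ, LPAREN, ID, RPAREN, EQ]

Answer: EQ EQ LPAREN ID RPAREN EQ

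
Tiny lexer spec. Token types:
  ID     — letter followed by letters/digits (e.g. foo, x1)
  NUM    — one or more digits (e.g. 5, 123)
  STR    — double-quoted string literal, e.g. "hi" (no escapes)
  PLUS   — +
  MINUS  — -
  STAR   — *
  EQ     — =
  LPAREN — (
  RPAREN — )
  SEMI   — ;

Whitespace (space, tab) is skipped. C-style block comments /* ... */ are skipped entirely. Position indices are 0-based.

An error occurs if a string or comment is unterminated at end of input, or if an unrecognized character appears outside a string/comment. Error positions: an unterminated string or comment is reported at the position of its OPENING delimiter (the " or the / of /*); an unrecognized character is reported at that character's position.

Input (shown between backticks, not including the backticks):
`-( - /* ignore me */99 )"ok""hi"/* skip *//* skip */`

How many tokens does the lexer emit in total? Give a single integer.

Answer: 7

Derivation:
pos=0: emit MINUS '-'
pos=1: emit LPAREN '('
pos=3: emit MINUS '-'
pos=5: enter COMMENT mode (saw '/*')
exit COMMENT mode (now at pos=20)
pos=20: emit NUM '99' (now at pos=22)
pos=23: emit RPAREN ')'
pos=24: enter STRING mode
pos=24: emit STR "ok" (now at pos=28)
pos=28: enter STRING mode
pos=28: emit STR "hi" (now at pos=32)
pos=32: enter COMMENT mode (saw '/*')
exit COMMENT mode (now at pos=42)
pos=42: enter COMMENT mode (saw '/*')
exit COMMENT mode (now at pos=52)
DONE. 7 tokens: [MINUS, LPAREN, MINUS, NUM, RPAREN, STR, STR]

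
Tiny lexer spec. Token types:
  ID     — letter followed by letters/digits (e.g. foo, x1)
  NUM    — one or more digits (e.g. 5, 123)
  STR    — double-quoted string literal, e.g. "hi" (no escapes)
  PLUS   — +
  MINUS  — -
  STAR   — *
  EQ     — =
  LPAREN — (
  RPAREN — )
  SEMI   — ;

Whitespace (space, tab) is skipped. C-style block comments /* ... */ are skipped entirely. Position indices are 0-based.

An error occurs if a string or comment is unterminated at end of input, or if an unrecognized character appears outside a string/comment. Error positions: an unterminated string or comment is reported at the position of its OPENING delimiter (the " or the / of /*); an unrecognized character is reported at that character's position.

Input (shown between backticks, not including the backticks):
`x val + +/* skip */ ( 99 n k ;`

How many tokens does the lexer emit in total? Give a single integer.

Answer: 9

Derivation:
pos=0: emit ID 'x' (now at pos=1)
pos=2: emit ID 'val' (now at pos=5)
pos=6: emit PLUS '+'
pos=8: emit PLUS '+'
pos=9: enter COMMENT mode (saw '/*')
exit COMMENT mode (now at pos=19)
pos=20: emit LPAREN '('
pos=22: emit NUM '99' (now at pos=24)
pos=25: emit ID 'n' (now at pos=26)
pos=27: emit ID 'k' (now at pos=28)
pos=29: emit SEMI ';'
DONE. 9 tokens: [ID, ID, PLUS, PLUS, LPAREN, NUM, ID, ID, SEMI]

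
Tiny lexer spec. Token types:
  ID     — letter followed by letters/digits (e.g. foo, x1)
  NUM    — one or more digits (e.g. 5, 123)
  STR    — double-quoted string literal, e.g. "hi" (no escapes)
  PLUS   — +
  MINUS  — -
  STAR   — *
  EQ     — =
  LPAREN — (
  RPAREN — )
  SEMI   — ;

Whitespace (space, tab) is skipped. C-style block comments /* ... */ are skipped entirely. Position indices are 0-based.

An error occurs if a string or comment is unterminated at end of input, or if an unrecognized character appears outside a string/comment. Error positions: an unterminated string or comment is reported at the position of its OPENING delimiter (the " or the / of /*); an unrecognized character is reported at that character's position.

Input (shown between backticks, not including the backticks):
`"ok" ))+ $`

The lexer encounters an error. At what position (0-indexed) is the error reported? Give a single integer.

Answer: 9

Derivation:
pos=0: enter STRING mode
pos=0: emit STR "ok" (now at pos=4)
pos=5: emit RPAREN ')'
pos=6: emit RPAREN ')'
pos=7: emit PLUS '+'
pos=9: ERROR — unrecognized char '$'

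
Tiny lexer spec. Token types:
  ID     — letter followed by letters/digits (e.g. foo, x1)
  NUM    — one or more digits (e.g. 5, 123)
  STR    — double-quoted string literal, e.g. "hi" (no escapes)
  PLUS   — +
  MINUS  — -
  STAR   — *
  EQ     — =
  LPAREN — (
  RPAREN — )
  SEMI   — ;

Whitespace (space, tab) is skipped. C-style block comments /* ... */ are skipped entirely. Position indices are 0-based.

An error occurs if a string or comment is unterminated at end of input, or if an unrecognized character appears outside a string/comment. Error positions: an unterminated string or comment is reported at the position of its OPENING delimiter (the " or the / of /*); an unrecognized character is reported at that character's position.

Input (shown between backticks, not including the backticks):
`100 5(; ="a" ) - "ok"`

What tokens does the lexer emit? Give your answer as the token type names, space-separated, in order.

Answer: NUM NUM LPAREN SEMI EQ STR RPAREN MINUS STR

Derivation:
pos=0: emit NUM '100' (now at pos=3)
pos=4: emit NUM '5' (now at pos=5)
pos=5: emit LPAREN '('
pos=6: emit SEMI ';'
pos=8: emit EQ '='
pos=9: enter STRING mode
pos=9: emit STR "a" (now at pos=12)
pos=13: emit RPAREN ')'
pos=15: emit MINUS '-'
pos=17: enter STRING mode
pos=17: emit STR "ok" (now at pos=21)
DONE. 9 tokens: [NUM, NUM, LPAREN, SEMI, EQ, STR, RPAREN, MINUS, STR]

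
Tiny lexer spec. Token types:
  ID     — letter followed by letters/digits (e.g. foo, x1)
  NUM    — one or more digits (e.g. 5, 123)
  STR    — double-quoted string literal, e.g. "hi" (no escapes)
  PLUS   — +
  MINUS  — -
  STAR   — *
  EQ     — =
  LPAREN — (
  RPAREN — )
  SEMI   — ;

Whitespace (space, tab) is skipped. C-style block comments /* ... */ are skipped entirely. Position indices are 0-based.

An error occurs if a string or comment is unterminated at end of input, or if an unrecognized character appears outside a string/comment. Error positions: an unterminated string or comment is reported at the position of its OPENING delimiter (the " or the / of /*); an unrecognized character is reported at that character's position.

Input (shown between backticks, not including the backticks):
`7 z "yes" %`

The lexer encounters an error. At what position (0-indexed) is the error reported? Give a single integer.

pos=0: emit NUM '7' (now at pos=1)
pos=2: emit ID 'z' (now at pos=3)
pos=4: enter STRING mode
pos=4: emit STR "yes" (now at pos=9)
pos=10: ERROR — unrecognized char '%'

Answer: 10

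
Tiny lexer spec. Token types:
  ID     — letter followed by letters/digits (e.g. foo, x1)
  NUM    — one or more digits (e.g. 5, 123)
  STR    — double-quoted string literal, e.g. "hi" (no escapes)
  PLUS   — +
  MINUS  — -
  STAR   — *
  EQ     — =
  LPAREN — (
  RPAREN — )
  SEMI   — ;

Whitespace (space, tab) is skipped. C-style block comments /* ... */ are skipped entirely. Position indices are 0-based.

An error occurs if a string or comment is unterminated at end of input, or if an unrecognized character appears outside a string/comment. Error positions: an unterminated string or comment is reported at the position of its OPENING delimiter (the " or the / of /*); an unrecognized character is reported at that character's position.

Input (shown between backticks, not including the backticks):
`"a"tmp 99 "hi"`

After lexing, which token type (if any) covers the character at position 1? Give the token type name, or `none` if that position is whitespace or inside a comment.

pos=0: enter STRING mode
pos=0: emit STR "a" (now at pos=3)
pos=3: emit ID 'tmp' (now at pos=6)
pos=7: emit NUM '99' (now at pos=9)
pos=10: enter STRING mode
pos=10: emit STR "hi" (now at pos=14)
DONE. 4 tokens: [STR, ID, NUM, STR]
Position 1: char is 'a' -> STR

Answer: STR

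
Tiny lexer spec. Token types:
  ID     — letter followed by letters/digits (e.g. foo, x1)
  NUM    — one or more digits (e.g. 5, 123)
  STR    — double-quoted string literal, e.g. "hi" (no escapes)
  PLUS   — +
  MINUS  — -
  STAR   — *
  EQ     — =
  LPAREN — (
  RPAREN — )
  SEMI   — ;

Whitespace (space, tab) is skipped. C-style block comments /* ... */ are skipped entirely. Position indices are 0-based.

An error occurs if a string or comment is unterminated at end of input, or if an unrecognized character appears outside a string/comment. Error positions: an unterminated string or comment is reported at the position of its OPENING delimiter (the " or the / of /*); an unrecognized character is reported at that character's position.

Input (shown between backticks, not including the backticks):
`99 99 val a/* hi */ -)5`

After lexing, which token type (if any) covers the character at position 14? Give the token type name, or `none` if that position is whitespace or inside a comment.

pos=0: emit NUM '99' (now at pos=2)
pos=3: emit NUM '99' (now at pos=5)
pos=6: emit ID 'val' (now at pos=9)
pos=10: emit ID 'a' (now at pos=11)
pos=11: enter COMMENT mode (saw '/*')
exit COMMENT mode (now at pos=19)
pos=20: emit MINUS '-'
pos=21: emit RPAREN ')'
pos=22: emit NUM '5' (now at pos=23)
DONE. 7 tokens: [NUM, NUM, ID, ID, MINUS, RPAREN, NUM]
Position 14: char is 'h' -> none

Answer: none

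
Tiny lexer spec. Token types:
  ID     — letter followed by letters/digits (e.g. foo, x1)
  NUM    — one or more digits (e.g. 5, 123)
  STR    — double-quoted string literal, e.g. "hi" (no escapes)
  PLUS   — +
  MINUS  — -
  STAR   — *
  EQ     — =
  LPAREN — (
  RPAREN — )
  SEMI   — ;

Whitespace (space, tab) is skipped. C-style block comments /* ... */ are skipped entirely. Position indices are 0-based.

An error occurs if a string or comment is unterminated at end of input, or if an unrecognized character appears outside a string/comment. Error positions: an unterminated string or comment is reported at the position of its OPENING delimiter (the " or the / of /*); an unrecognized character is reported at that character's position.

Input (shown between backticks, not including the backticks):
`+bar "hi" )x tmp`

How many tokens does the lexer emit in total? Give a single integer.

pos=0: emit PLUS '+'
pos=1: emit ID 'bar' (now at pos=4)
pos=5: enter STRING mode
pos=5: emit STR "hi" (now at pos=9)
pos=10: emit RPAREN ')'
pos=11: emit ID 'x' (now at pos=12)
pos=13: emit ID 'tmp' (now at pos=16)
DONE. 6 tokens: [PLUS, ID, STR, RPAREN, ID, ID]

Answer: 6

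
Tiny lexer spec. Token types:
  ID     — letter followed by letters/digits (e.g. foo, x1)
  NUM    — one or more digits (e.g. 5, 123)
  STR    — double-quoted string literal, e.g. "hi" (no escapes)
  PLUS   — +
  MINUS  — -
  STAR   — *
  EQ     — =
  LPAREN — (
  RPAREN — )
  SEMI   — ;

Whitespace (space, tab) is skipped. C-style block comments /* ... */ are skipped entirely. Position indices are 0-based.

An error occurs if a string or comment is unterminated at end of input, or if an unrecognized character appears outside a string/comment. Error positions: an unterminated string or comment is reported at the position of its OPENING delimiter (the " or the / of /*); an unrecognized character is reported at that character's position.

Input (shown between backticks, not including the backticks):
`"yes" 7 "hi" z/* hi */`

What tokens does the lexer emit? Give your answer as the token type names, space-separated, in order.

pos=0: enter STRING mode
pos=0: emit STR "yes" (now at pos=5)
pos=6: emit NUM '7' (now at pos=7)
pos=8: enter STRING mode
pos=8: emit STR "hi" (now at pos=12)
pos=13: emit ID 'z' (now at pos=14)
pos=14: enter COMMENT mode (saw '/*')
exit COMMENT mode (now at pos=22)
DONE. 4 tokens: [STR, NUM, STR, ID]

Answer: STR NUM STR ID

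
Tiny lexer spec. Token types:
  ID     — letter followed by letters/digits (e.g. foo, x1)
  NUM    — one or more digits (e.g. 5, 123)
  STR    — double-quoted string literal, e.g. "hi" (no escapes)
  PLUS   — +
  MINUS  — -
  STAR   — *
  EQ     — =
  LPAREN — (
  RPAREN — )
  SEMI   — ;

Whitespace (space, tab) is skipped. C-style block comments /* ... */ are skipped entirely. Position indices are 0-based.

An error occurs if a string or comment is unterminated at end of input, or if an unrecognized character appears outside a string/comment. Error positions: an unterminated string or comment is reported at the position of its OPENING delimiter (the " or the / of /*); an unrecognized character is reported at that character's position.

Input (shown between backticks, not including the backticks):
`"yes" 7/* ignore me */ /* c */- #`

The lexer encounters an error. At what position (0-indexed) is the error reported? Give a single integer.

pos=0: enter STRING mode
pos=0: emit STR "yes" (now at pos=5)
pos=6: emit NUM '7' (now at pos=7)
pos=7: enter COMMENT mode (saw '/*')
exit COMMENT mode (now at pos=22)
pos=23: enter COMMENT mode (saw '/*')
exit COMMENT mode (now at pos=30)
pos=30: emit MINUS '-'
pos=32: ERROR — unrecognized char '#'

Answer: 32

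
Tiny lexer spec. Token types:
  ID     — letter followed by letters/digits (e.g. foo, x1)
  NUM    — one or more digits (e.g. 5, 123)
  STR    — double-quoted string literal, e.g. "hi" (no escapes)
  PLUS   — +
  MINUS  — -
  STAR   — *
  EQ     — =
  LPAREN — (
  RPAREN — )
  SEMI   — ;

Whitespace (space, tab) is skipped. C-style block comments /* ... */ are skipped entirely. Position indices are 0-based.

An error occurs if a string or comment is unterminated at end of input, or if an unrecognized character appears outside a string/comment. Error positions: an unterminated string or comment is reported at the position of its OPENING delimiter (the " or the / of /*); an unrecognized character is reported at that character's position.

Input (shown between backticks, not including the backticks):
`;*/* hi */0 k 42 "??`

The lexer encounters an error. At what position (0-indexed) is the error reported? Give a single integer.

Answer: 17

Derivation:
pos=0: emit SEMI ';'
pos=1: emit STAR '*'
pos=2: enter COMMENT mode (saw '/*')
exit COMMENT mode (now at pos=10)
pos=10: emit NUM '0' (now at pos=11)
pos=12: emit ID 'k' (now at pos=13)
pos=14: emit NUM '42' (now at pos=16)
pos=17: enter STRING mode
pos=17: ERROR — unterminated string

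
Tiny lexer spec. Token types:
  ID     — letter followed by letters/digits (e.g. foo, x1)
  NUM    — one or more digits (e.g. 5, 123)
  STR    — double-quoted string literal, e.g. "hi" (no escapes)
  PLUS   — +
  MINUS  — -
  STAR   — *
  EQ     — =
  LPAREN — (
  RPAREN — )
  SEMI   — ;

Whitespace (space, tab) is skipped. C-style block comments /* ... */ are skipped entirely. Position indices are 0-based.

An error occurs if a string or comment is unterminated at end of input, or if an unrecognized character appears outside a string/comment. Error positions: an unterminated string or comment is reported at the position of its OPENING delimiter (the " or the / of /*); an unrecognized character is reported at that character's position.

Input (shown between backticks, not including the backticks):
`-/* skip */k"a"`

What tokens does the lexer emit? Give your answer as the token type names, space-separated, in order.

pos=0: emit MINUS '-'
pos=1: enter COMMENT mode (saw '/*')
exit COMMENT mode (now at pos=11)
pos=11: emit ID 'k' (now at pos=12)
pos=12: enter STRING mode
pos=12: emit STR "a" (now at pos=15)
DONE. 3 tokens: [MINUS, ID, STR]

Answer: MINUS ID STR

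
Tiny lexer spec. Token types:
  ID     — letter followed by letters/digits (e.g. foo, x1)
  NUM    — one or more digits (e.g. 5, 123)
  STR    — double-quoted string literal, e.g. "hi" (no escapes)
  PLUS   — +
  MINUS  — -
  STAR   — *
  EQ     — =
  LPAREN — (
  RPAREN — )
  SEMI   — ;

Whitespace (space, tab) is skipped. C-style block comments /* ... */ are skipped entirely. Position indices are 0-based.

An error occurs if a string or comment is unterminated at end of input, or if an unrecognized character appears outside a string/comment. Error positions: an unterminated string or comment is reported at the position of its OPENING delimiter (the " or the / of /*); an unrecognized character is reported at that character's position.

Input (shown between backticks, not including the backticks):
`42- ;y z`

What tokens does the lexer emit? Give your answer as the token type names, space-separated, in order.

Answer: NUM MINUS SEMI ID ID

Derivation:
pos=0: emit NUM '42' (now at pos=2)
pos=2: emit MINUS '-'
pos=4: emit SEMI ';'
pos=5: emit ID 'y' (now at pos=6)
pos=7: emit ID 'z' (now at pos=8)
DONE. 5 tokens: [NUM, MINUS, SEMI, ID, ID]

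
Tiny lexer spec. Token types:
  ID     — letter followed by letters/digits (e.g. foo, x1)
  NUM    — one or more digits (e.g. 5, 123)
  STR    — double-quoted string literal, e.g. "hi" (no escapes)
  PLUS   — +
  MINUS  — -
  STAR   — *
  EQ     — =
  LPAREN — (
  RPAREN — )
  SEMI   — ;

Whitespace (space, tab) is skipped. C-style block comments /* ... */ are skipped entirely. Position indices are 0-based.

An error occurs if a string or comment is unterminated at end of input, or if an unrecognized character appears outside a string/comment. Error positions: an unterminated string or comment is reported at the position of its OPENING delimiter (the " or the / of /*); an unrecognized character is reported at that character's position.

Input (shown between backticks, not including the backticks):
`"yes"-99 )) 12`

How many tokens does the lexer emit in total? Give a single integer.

Answer: 6

Derivation:
pos=0: enter STRING mode
pos=0: emit STR "yes" (now at pos=5)
pos=5: emit MINUS '-'
pos=6: emit NUM '99' (now at pos=8)
pos=9: emit RPAREN ')'
pos=10: emit RPAREN ')'
pos=12: emit NUM '12' (now at pos=14)
DONE. 6 tokens: [STR, MINUS, NUM, RPAREN, RPAREN, NUM]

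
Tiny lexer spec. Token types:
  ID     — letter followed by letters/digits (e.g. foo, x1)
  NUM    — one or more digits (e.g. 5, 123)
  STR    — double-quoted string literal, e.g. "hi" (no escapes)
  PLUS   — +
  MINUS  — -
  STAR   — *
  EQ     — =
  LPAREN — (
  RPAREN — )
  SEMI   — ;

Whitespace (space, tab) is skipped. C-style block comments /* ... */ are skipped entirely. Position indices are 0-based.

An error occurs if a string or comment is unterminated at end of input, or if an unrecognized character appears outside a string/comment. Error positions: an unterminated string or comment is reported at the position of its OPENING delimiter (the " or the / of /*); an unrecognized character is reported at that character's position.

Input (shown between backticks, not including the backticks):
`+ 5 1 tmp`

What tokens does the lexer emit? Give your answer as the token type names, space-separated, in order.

Answer: PLUS NUM NUM ID

Derivation:
pos=0: emit PLUS '+'
pos=2: emit NUM '5' (now at pos=3)
pos=4: emit NUM '1' (now at pos=5)
pos=6: emit ID 'tmp' (now at pos=9)
DONE. 4 tokens: [PLUS, NUM, NUM, ID]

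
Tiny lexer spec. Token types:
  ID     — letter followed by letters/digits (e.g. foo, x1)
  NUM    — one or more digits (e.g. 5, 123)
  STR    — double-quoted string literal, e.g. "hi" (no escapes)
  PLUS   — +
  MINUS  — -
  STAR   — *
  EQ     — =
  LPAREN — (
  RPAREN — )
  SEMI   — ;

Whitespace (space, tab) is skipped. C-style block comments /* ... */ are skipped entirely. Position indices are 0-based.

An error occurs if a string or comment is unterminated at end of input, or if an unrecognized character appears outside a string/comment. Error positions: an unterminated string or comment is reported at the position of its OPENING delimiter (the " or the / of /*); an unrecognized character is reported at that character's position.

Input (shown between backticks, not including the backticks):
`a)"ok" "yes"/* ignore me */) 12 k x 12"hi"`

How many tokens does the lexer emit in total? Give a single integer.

pos=0: emit ID 'a' (now at pos=1)
pos=1: emit RPAREN ')'
pos=2: enter STRING mode
pos=2: emit STR "ok" (now at pos=6)
pos=7: enter STRING mode
pos=7: emit STR "yes" (now at pos=12)
pos=12: enter COMMENT mode (saw '/*')
exit COMMENT mode (now at pos=27)
pos=27: emit RPAREN ')'
pos=29: emit NUM '12' (now at pos=31)
pos=32: emit ID 'k' (now at pos=33)
pos=34: emit ID 'x' (now at pos=35)
pos=36: emit NUM '12' (now at pos=38)
pos=38: enter STRING mode
pos=38: emit STR "hi" (now at pos=42)
DONE. 10 tokens: [ID, RPAREN, STR, STR, RPAREN, NUM, ID, ID, NUM, STR]

Answer: 10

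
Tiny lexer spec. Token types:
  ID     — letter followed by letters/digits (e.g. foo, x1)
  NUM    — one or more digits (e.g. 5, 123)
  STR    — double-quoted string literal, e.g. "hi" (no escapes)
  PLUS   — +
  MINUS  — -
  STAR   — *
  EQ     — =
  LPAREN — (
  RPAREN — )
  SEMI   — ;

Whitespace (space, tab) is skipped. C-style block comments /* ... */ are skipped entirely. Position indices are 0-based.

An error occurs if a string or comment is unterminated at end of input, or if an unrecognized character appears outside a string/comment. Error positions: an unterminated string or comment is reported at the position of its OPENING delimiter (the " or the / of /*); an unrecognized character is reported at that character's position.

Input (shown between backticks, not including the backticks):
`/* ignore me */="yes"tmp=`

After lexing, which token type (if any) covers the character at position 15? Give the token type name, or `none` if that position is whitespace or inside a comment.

pos=0: enter COMMENT mode (saw '/*')
exit COMMENT mode (now at pos=15)
pos=15: emit EQ '='
pos=16: enter STRING mode
pos=16: emit STR "yes" (now at pos=21)
pos=21: emit ID 'tmp' (now at pos=24)
pos=24: emit EQ '='
DONE. 4 tokens: [EQ, STR, ID, EQ]
Position 15: char is '=' -> EQ

Answer: EQ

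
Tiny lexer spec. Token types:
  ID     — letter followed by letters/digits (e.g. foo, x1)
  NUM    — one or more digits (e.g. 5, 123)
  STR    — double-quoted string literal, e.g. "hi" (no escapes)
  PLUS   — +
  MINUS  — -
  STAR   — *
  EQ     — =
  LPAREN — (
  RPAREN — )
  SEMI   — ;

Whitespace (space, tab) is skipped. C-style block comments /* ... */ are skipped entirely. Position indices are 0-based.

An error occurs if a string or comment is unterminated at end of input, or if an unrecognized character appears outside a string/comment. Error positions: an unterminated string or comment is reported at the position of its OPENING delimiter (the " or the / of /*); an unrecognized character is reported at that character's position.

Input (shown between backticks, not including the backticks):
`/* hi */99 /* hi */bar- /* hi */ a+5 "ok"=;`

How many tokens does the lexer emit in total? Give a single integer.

pos=0: enter COMMENT mode (saw '/*')
exit COMMENT mode (now at pos=8)
pos=8: emit NUM '99' (now at pos=10)
pos=11: enter COMMENT mode (saw '/*')
exit COMMENT mode (now at pos=19)
pos=19: emit ID 'bar' (now at pos=22)
pos=22: emit MINUS '-'
pos=24: enter COMMENT mode (saw '/*')
exit COMMENT mode (now at pos=32)
pos=33: emit ID 'a' (now at pos=34)
pos=34: emit PLUS '+'
pos=35: emit NUM '5' (now at pos=36)
pos=37: enter STRING mode
pos=37: emit STR "ok" (now at pos=41)
pos=41: emit EQ '='
pos=42: emit SEMI ';'
DONE. 9 tokens: [NUM, ID, MINUS, ID, PLUS, NUM, STR, EQ, SEMI]

Answer: 9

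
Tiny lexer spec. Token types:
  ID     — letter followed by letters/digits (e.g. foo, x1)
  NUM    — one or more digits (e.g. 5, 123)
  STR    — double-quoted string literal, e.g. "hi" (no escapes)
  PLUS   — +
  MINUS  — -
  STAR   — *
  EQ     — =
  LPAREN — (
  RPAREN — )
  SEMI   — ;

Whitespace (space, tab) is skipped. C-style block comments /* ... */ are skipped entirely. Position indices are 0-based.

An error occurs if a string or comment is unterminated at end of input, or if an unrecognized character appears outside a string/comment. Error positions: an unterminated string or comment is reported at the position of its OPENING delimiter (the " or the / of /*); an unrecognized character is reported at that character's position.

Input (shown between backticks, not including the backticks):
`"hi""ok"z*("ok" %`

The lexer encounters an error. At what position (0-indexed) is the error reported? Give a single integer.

Answer: 16

Derivation:
pos=0: enter STRING mode
pos=0: emit STR "hi" (now at pos=4)
pos=4: enter STRING mode
pos=4: emit STR "ok" (now at pos=8)
pos=8: emit ID 'z' (now at pos=9)
pos=9: emit STAR '*'
pos=10: emit LPAREN '('
pos=11: enter STRING mode
pos=11: emit STR "ok" (now at pos=15)
pos=16: ERROR — unrecognized char '%'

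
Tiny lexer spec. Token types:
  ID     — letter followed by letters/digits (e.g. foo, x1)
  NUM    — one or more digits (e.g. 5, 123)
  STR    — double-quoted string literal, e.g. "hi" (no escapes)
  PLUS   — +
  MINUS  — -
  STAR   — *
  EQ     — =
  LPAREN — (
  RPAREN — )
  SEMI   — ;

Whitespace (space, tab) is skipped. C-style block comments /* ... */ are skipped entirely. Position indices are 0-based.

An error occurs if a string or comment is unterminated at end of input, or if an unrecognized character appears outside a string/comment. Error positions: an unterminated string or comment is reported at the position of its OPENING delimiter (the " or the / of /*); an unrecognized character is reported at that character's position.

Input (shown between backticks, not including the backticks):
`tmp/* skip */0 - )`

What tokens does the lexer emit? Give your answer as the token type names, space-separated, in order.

pos=0: emit ID 'tmp' (now at pos=3)
pos=3: enter COMMENT mode (saw '/*')
exit COMMENT mode (now at pos=13)
pos=13: emit NUM '0' (now at pos=14)
pos=15: emit MINUS '-'
pos=17: emit RPAREN ')'
DONE. 4 tokens: [ID, NUM, MINUS, RPAREN]

Answer: ID NUM MINUS RPAREN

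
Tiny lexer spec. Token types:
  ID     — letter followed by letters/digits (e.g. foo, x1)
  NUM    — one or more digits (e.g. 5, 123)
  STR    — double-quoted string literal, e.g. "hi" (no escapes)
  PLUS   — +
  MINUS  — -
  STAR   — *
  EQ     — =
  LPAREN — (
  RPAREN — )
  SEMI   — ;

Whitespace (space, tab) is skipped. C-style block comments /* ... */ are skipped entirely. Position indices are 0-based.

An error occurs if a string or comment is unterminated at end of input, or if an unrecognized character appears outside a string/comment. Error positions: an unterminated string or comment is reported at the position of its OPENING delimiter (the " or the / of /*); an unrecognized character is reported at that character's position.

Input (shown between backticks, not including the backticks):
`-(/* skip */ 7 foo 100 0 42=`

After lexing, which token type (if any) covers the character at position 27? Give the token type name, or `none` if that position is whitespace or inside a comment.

Answer: EQ

Derivation:
pos=0: emit MINUS '-'
pos=1: emit LPAREN '('
pos=2: enter COMMENT mode (saw '/*')
exit COMMENT mode (now at pos=12)
pos=13: emit NUM '7' (now at pos=14)
pos=15: emit ID 'foo' (now at pos=18)
pos=19: emit NUM '100' (now at pos=22)
pos=23: emit NUM '0' (now at pos=24)
pos=25: emit NUM '42' (now at pos=27)
pos=27: emit EQ '='
DONE. 8 tokens: [MINUS, LPAREN, NUM, ID, NUM, NUM, NUM, EQ]
Position 27: char is '=' -> EQ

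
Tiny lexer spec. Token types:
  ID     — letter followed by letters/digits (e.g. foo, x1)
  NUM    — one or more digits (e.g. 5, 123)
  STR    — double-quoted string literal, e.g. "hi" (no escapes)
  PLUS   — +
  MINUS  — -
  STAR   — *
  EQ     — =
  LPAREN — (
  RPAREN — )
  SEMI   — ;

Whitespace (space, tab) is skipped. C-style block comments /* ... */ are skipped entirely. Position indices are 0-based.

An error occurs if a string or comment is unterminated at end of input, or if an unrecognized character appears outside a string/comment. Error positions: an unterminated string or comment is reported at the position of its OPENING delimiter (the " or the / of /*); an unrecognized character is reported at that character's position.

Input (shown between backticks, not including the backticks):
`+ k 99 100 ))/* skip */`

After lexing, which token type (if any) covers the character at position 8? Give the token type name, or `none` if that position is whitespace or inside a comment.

Answer: NUM

Derivation:
pos=0: emit PLUS '+'
pos=2: emit ID 'k' (now at pos=3)
pos=4: emit NUM '99' (now at pos=6)
pos=7: emit NUM '100' (now at pos=10)
pos=11: emit RPAREN ')'
pos=12: emit RPAREN ')'
pos=13: enter COMMENT mode (saw '/*')
exit COMMENT mode (now at pos=23)
DONE. 6 tokens: [PLUS, ID, NUM, NUM, RPAREN, RPAREN]
Position 8: char is '0' -> NUM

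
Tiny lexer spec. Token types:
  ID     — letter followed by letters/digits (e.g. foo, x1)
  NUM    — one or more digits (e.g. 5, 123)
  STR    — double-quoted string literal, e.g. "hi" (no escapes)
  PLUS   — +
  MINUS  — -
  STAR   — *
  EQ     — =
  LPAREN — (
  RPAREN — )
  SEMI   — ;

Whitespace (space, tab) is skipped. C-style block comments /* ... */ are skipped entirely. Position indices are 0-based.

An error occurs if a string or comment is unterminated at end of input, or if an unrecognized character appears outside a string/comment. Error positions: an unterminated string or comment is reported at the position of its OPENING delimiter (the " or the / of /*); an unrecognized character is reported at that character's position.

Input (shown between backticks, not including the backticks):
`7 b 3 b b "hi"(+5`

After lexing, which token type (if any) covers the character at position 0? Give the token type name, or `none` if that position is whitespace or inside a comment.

Answer: NUM

Derivation:
pos=0: emit NUM '7' (now at pos=1)
pos=2: emit ID 'b' (now at pos=3)
pos=4: emit NUM '3' (now at pos=5)
pos=6: emit ID 'b' (now at pos=7)
pos=8: emit ID 'b' (now at pos=9)
pos=10: enter STRING mode
pos=10: emit STR "hi" (now at pos=14)
pos=14: emit LPAREN '('
pos=15: emit PLUS '+'
pos=16: emit NUM '5' (now at pos=17)
DONE. 9 tokens: [NUM, ID, NUM, ID, ID, STR, LPAREN, PLUS, NUM]
Position 0: char is '7' -> NUM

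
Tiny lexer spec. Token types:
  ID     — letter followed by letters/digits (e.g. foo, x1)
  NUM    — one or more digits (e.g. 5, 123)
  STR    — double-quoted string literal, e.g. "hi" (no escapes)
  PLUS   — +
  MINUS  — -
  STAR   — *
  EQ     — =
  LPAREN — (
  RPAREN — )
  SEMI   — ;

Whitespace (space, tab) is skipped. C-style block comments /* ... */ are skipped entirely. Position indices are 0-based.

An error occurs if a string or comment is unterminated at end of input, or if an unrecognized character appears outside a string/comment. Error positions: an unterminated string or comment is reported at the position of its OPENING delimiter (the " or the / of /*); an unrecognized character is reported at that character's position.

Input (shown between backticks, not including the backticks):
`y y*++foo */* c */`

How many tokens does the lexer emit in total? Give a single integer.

Answer: 7

Derivation:
pos=0: emit ID 'y' (now at pos=1)
pos=2: emit ID 'y' (now at pos=3)
pos=3: emit STAR '*'
pos=4: emit PLUS '+'
pos=5: emit PLUS '+'
pos=6: emit ID 'foo' (now at pos=9)
pos=10: emit STAR '*'
pos=11: enter COMMENT mode (saw '/*')
exit COMMENT mode (now at pos=18)
DONE. 7 tokens: [ID, ID, STAR, PLUS, PLUS, ID, STAR]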